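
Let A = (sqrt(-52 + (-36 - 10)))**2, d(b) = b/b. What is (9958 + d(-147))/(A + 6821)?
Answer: 9959/6723 ≈ 1.4813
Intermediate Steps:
d(b) = 1
A = -98 (A = (sqrt(-52 - 46))**2 = (sqrt(-98))**2 = (7*I*sqrt(2))**2 = -98)
(9958 + d(-147))/(A + 6821) = (9958 + 1)/(-98 + 6821) = 9959/6723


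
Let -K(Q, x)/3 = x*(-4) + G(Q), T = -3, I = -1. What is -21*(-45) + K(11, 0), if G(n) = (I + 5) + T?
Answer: 942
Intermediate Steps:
G(n) = 1 (G(n) = (-1 + 5) - 3 = 4 - 3 = 1)
K(Q, x) = -3 + 12*x (K(Q, x) = -3*(x*(-4) + 1) = -3*(-4*x + 1) = -3*(1 - 4*x) = -3 + 12*x)
-21*(-45) + K(11, 0) = -21*(-45) + (-3 + 12*0) = 945 + (-3 + 0) = 945 - 3 = 942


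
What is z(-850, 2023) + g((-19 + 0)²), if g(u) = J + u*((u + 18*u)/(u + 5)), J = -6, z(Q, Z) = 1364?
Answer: 2973127/366 ≈ 8123.3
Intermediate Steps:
g(u) = -6 + 19*u²/(5 + u) (g(u) = -6 + u*((u + 18*u)/(u + 5)) = -6 + u*((19*u)/(5 + u)) = -6 + u*(19*u/(5 + u)) = -6 + 19*u²/(5 + u))
z(-850, 2023) + g((-19 + 0)²) = 1364 + (-30 - 6*(-19 + 0)² + 19*((-19 + 0)²)²)/(5 + (-19 + 0)²) = 1364 + (-30 - 6*(-19)² + 19*((-19)²)²)/(5 + (-19)²) = 1364 + (-30 - 6*361 + 19*361²)/(5 + 361) = 1364 + (-30 - 2166 + 19*130321)/366 = 1364 + (-30 - 2166 + 2476099)/366 = 1364 + (1/366)*2473903 = 1364 + 2473903/366 = 2973127/366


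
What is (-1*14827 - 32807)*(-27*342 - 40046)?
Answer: 2347403520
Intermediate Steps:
(-1*14827 - 32807)*(-27*342 - 40046) = (-14827 - 32807)*(-9234 - 40046) = -47634*(-49280) = 2347403520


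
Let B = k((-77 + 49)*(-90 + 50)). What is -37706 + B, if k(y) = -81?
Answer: -37787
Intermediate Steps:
B = -81
-37706 + B = -37706 - 81 = -37787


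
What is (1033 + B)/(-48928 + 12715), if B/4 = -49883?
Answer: 198499/36213 ≈ 5.4814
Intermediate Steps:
B = -199532 (B = 4*(-49883) = -199532)
(1033 + B)/(-48928 + 12715) = (1033 - 199532)/(-48928 + 12715) = -198499/(-36213) = -198499*(-1/36213) = 198499/36213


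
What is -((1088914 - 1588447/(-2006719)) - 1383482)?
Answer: 591113613945/2006719 ≈ 2.9457e+5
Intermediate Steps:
-((1088914 - 1588447/(-2006719)) - 1383482) = -((1088914 - 1588447*(-1/2006719)) - 1383482) = -((1088914 + 1588447/2006719) - 1383482) = -(2185146001613/2006719 - 1383482) = -1*(-591113613945/2006719) = 591113613945/2006719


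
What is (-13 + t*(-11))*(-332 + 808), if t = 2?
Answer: -16660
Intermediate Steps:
(-13 + t*(-11))*(-332 + 808) = (-13 + 2*(-11))*(-332 + 808) = (-13 - 22)*476 = -35*476 = -16660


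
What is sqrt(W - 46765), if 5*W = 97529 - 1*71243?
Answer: I*sqrt(1037695)/5 ≈ 203.73*I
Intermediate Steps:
W = 26286/5 (W = (97529 - 1*71243)/5 = (97529 - 71243)/5 = (1/5)*26286 = 26286/5 ≈ 5257.2)
sqrt(W - 46765) = sqrt(26286/5 - 46765) = sqrt(-207539/5) = I*sqrt(1037695)/5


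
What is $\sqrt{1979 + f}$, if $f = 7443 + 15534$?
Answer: $2 \sqrt{6239} \approx 157.97$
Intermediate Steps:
$f = 22977$
$\sqrt{1979 + f} = \sqrt{1979 + 22977} = \sqrt{24956} = 2 \sqrt{6239}$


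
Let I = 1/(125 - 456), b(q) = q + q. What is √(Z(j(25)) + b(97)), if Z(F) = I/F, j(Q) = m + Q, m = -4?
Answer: √9373374843/6951 ≈ 13.928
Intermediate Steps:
b(q) = 2*q
j(Q) = -4 + Q
I = -1/331 (I = 1/(-331) = -1/331 ≈ -0.0030211)
Z(F) = -1/(331*F)
√(Z(j(25)) + b(97)) = √(-1/(331*(-4 + 25)) + 2*97) = √(-1/331/21 + 194) = √(-1/331*1/21 + 194) = √(-1/6951 + 194) = √(1348493/6951) = √9373374843/6951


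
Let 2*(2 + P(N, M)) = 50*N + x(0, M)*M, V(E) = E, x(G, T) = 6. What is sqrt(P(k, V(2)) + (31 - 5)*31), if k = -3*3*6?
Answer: 6*I*sqrt(15) ≈ 23.238*I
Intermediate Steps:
k = -54 (k = -9*6 = -54)
P(N, M) = -2 + 3*M + 25*N (P(N, M) = -2 + (50*N + 6*M)/2 = -2 + (6*M + 50*N)/2 = -2 + (3*M + 25*N) = -2 + 3*M + 25*N)
sqrt(P(k, V(2)) + (31 - 5)*31) = sqrt((-2 + 3*2 + 25*(-54)) + (31 - 5)*31) = sqrt((-2 + 6 - 1350) + 26*31) = sqrt(-1346 + 806) = sqrt(-540) = 6*I*sqrt(15)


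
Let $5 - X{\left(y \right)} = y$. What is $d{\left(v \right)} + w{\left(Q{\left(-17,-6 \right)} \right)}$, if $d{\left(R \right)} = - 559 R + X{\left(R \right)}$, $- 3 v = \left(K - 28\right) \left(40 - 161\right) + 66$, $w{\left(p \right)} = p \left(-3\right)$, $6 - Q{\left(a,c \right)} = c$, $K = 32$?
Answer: $- \frac{234173}{3} \approx -78058.0$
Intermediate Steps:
$X{\left(y \right)} = 5 - y$
$Q{\left(a,c \right)} = 6 - c$
$w{\left(p \right)} = - 3 p$
$v = \frac{418}{3}$ ($v = - \frac{\left(32 - 28\right) \left(40 - 161\right) + 66}{3} = - \frac{4 \left(-121\right) + 66}{3} = - \frac{-484 + 66}{3} = \left(- \frac{1}{3}\right) \left(-418\right) = \frac{418}{3} \approx 139.33$)
$d{\left(R \right)} = 5 - 560 R$ ($d{\left(R \right)} = - 559 R - \left(-5 + R\right) = 5 - 560 R$)
$d{\left(v \right)} + w{\left(Q{\left(-17,-6 \right)} \right)} = \left(5 - \frac{234080}{3}\right) - 3 \left(6 - -6\right) = \left(5 - \frac{234080}{3}\right) - 3 \left(6 + 6\right) = - \frac{234065}{3} - 36 = - \frac{234173}{3}$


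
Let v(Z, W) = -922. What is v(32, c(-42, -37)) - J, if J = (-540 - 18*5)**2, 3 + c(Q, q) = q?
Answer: -397822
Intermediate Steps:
c(Q, q) = -3 + q
J = 396900 (J = (-540 - 90)**2 = (-630)**2 = 396900)
v(32, c(-42, -37)) - J = -922 - 1*396900 = -922 - 396900 = -397822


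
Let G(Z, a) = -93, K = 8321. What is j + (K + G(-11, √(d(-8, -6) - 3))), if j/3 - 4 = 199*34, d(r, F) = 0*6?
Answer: 28538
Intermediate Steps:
d(r, F) = 0
j = 20310 (j = 12 + 3*(199*34) = 12 + 3*6766 = 12 + 20298 = 20310)
j + (K + G(-11, √(d(-8, -6) - 3))) = 20310 + (8321 - 93) = 20310 + 8228 = 28538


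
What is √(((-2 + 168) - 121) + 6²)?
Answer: 9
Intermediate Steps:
√(((-2 + 168) - 121) + 6²) = √((166 - 121) + 36) = √(45 + 36) = √81 = 9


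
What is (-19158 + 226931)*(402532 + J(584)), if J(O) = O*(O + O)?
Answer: 225359737812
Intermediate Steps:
J(O) = 2*O² (J(O) = O*(2*O) = 2*O²)
(-19158 + 226931)*(402532 + J(584)) = (-19158 + 226931)*(402532 + 2*584²) = 207773*(402532 + 2*341056) = 207773*(402532 + 682112) = 207773*1084644 = 225359737812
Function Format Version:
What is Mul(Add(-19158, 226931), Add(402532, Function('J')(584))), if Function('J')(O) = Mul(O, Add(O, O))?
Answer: 225359737812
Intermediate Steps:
Function('J')(O) = Mul(2, Pow(O, 2)) (Function('J')(O) = Mul(O, Mul(2, O)) = Mul(2, Pow(O, 2)))
Mul(Add(-19158, 226931), Add(402532, Function('J')(584))) = Mul(Add(-19158, 226931), Add(402532, Mul(2, Pow(584, 2)))) = Mul(207773, Add(402532, Mul(2, 341056))) = Mul(207773, Add(402532, 682112)) = Mul(207773, 1084644) = 225359737812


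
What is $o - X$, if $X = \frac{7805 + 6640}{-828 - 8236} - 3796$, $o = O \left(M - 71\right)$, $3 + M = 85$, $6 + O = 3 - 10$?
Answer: $\frac{33125237}{9064} \approx 3654.6$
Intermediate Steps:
$O = -13$ ($O = -6 + \left(3 - 10\right) = -6 - 7 = -13$)
$M = 82$ ($M = -3 + 85 = 82$)
$o = -143$ ($o = - 13 \left(82 - 71\right) = \left(-13\right) 11 = -143$)
$X = - \frac{34421389}{9064}$ ($X = \frac{14445}{-9064} - 3796 = 14445 \left(- \frac{1}{9064}\right) - 3796 = - \frac{14445}{9064} - 3796 = - \frac{34421389}{9064} \approx -3797.6$)
$o - X = -143 - - \frac{34421389}{9064} = -143 + \frac{34421389}{9064} = \frac{33125237}{9064}$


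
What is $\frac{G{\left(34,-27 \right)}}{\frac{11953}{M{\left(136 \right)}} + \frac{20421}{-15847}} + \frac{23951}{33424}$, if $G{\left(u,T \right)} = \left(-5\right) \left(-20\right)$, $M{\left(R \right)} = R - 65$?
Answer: $\frac{82627106131}{62826858832} \approx 1.3152$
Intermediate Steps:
$M{\left(R \right)} = -65 + R$ ($M{\left(R \right)} = R - 65 = -65 + R$)
$G{\left(u,T \right)} = 100$
$\frac{G{\left(34,-27 \right)}}{\frac{11953}{M{\left(136 \right)}} + \frac{20421}{-15847}} + \frac{23951}{33424} = \frac{100}{\frac{11953}{-65 + 136} + \frac{20421}{-15847}} + \frac{23951}{33424} = \frac{100}{\frac{11953}{71} + 20421 \left(- \frac{1}{15847}\right)} + 23951 \cdot \frac{1}{33424} = \frac{100}{11953 \cdot \frac{1}{71} - \frac{20421}{15847}} + \frac{23951}{33424} = \frac{100}{\frac{11953}{71} - \frac{20421}{15847}} + \frac{23951}{33424} = \frac{100}{\frac{187969300}{1125137}} + \frac{23951}{33424} = 100 \cdot \frac{1125137}{187969300} + \frac{23951}{33424} = \frac{1125137}{1879693} + \frac{23951}{33424} = \frac{82627106131}{62826858832}$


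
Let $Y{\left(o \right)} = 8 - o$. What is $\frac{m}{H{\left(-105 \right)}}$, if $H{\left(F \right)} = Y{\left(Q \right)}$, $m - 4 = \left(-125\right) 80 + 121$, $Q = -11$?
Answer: $- \frac{9875}{19} \approx -519.74$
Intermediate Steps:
$m = -9875$ ($m = 4 + \left(\left(-125\right) 80 + 121\right) = 4 + \left(-10000 + 121\right) = 4 - 9879 = -9875$)
$H{\left(F \right)} = 19$ ($H{\left(F \right)} = 8 - -11 = 8 + 11 = 19$)
$\frac{m}{H{\left(-105 \right)}} = - \frac{9875}{19}$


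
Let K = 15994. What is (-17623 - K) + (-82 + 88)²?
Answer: -33581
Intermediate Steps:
(-17623 - K) + (-82 + 88)² = (-17623 - 1*15994) + (-82 + 88)² = (-17623 - 15994) + 6² = -33617 + 36 = -33581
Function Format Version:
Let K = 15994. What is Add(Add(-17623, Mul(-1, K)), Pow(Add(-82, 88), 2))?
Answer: -33581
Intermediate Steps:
Add(Add(-17623, Mul(-1, K)), Pow(Add(-82, 88), 2)) = Add(Add(-17623, Mul(-1, 15994)), Pow(Add(-82, 88), 2)) = Add(Add(-17623, -15994), Pow(6, 2)) = Add(-33617, 36) = -33581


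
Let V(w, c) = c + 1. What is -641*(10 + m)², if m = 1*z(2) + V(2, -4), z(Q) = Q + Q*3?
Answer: -144225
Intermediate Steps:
V(w, c) = 1 + c
z(Q) = 4*Q (z(Q) = Q + 3*Q = 4*Q)
m = 5 (m = 1*(4*2) + (1 - 4) = 1*8 - 3 = 8 - 3 = 5)
-641*(10 + m)² = -641*(10 + 5)² = -641*15² = -641*225 = -144225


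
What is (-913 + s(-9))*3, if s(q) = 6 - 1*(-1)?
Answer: -2718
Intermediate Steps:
s(q) = 7 (s(q) = 6 + 1 = 7)
(-913 + s(-9))*3 = (-913 + 7)*3 = -906*3 = -2718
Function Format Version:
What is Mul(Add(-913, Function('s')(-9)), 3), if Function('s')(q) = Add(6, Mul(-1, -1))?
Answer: -2718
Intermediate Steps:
Function('s')(q) = 7 (Function('s')(q) = Add(6, 1) = 7)
Mul(Add(-913, Function('s')(-9)), 3) = Mul(Add(-913, 7), 3) = Mul(-906, 3) = -2718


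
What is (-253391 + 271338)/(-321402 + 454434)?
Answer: 17947/133032 ≈ 0.13491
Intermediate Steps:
(-253391 + 271338)/(-321402 + 454434) = 17947/133032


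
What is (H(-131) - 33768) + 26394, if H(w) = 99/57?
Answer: -140073/19 ≈ -7372.3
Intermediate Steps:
H(w) = 33/19 (H(w) = 99*(1/57) = 33/19)
(H(-131) - 33768) + 26394 = (33/19 - 33768) + 26394 = -641559/19 + 26394 = -140073/19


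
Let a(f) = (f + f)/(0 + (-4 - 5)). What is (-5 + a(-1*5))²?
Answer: 1225/81 ≈ 15.123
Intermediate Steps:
a(f) = -2*f/9 (a(f) = (2*f)/(0 - 9) = (2*f)/(-9) = (2*f)*(-⅑) = -2*f/9)
(-5 + a(-1*5))² = (-5 - (-2)*5/9)² = (-5 - 2/9*(-5))² = (-5 + 10/9)² = (-35/9)² = 1225/81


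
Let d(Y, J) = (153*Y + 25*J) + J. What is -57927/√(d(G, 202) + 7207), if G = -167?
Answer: 19309*I*√3273/2182 ≈ 506.27*I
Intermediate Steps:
d(Y, J) = 26*J + 153*Y (d(Y, J) = (25*J + 153*Y) + J = 26*J + 153*Y)
-57927/√(d(G, 202) + 7207) = -57927/√((26*202 + 153*(-167)) + 7207) = -57927/√((5252 - 25551) + 7207) = -57927/√(-20299 + 7207) = -57927*(-I*√3273/6546) = -(-19309)*I*√3273/2182 = 19309*I*√3273/2182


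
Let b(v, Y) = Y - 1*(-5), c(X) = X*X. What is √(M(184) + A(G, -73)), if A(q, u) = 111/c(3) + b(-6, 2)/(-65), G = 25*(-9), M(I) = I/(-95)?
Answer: 2*√1412346/741 ≈ 3.2076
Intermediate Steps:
c(X) = X²
M(I) = -I/95 (M(I) = I*(-1/95) = -I/95)
b(v, Y) = 5 + Y (b(v, Y) = Y + 5 = 5 + Y)
G = -225
A(q, u) = 2384/195 (A(q, u) = 111/(3²) + (5 + 2)/(-65) = 111/9 + 7*(-1/65) = 111*(⅑) - 7/65 = 37/3 - 7/65 = 2384/195)
√(M(184) + A(G, -73)) = √(-1/95*184 + 2384/195) = √(-184/95 + 2384/195) = √(7624/741) = 2*√1412346/741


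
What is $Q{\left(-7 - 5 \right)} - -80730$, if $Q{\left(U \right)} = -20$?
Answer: $80710$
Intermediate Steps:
$Q{\left(-7 - 5 \right)} - -80730 = -20 - -80730 = -20 + 80730 = 80710$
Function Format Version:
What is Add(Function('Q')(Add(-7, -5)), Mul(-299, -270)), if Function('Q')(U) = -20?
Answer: 80710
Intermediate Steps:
Add(Function('Q')(Add(-7, -5)), Mul(-299, -270)) = Add(-20, Mul(-299, -270)) = Add(-20, 80730) = 80710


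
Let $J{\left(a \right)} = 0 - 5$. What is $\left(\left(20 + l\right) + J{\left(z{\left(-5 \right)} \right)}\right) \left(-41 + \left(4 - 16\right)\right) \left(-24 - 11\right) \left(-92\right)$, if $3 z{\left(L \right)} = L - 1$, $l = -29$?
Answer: $2389240$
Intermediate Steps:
$z{\left(L \right)} = - \frac{1}{3} + \frac{L}{3}$ ($z{\left(L \right)} = \frac{L - 1}{3} = \frac{-1 + L}{3} = - \frac{1}{3} + \frac{L}{3}$)
$J{\left(a \right)} = -5$ ($J{\left(a \right)} = 0 - 5 = -5$)
$\left(\left(20 + l\right) + J{\left(z{\left(-5 \right)} \right)}\right) \left(-41 + \left(4 - 16\right)\right) \left(-24 - 11\right) \left(-92\right) = \left(\left(20 - 29\right) - 5\right) \left(-41 + \left(4 - 16\right)\right) \left(-24 - 11\right) \left(-92\right) = \left(-9 - 5\right) \left(-41 + \left(4 - 16\right)\right) \left(-35\right) \left(-92\right) = - 14 \left(-41 - 12\right) \left(-35\right) \left(-92\right) = - 14 \left(\left(-53\right) \left(-35\right)\right) \left(-92\right) = \left(-14\right) 1855 \left(-92\right) = \left(-25970\right) \left(-92\right) = 2389240$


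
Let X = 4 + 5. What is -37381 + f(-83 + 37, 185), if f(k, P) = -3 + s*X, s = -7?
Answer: -37447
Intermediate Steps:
X = 9
f(k, P) = -66 (f(k, P) = -3 - 7*9 = -3 - 63 = -66)
-37381 + f(-83 + 37, 185) = -37381 - 66 = -37447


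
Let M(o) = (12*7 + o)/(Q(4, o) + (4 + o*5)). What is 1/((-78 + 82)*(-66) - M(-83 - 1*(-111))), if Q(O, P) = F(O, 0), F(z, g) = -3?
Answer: -141/37336 ≈ -0.0037765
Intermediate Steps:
Q(O, P) = -3
M(o) = (84 + o)/(1 + 5*o) (M(o) = (12*7 + o)/(-3 + (4 + o*5)) = (84 + o)/(-3 + (4 + 5*o)) = (84 + o)/(1 + 5*o))
1/((-78 + 82)*(-66) - M(-83 - 1*(-111))) = 1/((-78 + 82)*(-66) - (84 + (-83 - 1*(-111)))/(1 + 5*(-83 - 1*(-111)))) = 1/(4*(-66) - (84 + (-83 + 111))/(1 + 5*(-83 + 111))) = 1/(-264 - (84 + 28)/(1 + 5*28)) = 1/(-264 - 112/(1 + 140)) = 1/(-264 - 112/141) = 1/(-37336/141) = -141/37336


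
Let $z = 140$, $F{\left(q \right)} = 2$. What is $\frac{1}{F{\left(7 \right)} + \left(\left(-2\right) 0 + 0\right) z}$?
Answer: $\frac{1}{2} \approx 0.5$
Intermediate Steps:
$\frac{1}{F{\left(7 \right)} + \left(\left(-2\right) 0 + 0\right) z} = \frac{1}{2 + \left(\left(-2\right) 0 + 0\right) 140} = \frac{1}{2 + \left(0 + 0\right) 140} = \frac{1}{2 + 0 \cdot 140} = \frac{1}{2 + 0} = \frac{1}{2}$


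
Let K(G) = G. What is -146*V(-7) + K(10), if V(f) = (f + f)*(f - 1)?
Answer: -16342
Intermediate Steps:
V(f) = 2*f*(-1 + f) (V(f) = (2*f)*(-1 + f) = 2*f*(-1 + f))
-146*V(-7) + K(10) = -292*(-7)*(-1 - 7) + 10 = -292*(-7)*(-8) + 10 = -146*112 + 10 = -16352 + 10 = -16342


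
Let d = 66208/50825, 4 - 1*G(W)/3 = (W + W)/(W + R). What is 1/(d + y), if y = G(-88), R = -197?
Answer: 50825/581948 ≈ 0.087336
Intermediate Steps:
G(W) = 12 - 6*W/(-197 + W) (G(W) = 12 - 3*(W + W)/(W - 197) = 12 - 3*2*W/(-197 + W) = 12 - 6*W/(-197 + W))
y = 964/95 (y = 6*(-394 - 88)/(-197 - 88) = 6*(-482)/(-285) = 6*(-1/285)*(-482) = 964/95 ≈ 10.147)
d = 66208/50825 (d = 66208*(1/50825) = 66208/50825 ≈ 1.3027)
1/(d + y) = 1/(66208/50825 + 964/95) = 1/(581948/50825) = 50825/581948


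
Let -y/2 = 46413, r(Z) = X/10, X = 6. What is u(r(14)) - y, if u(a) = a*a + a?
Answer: 2320674/25 ≈ 92827.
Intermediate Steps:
r(Z) = ⅗ (r(Z) = 6/10 = 6*(⅒) = ⅗)
u(a) = a + a² (u(a) = a² + a = a + a²)
y = -92826 (y = -2*46413 = -92826)
u(r(14)) - y = 3*(1 + ⅗)/5 - 1*(-92826) = (⅗)*(8/5) + 92826 = 24/25 + 92826 = 2320674/25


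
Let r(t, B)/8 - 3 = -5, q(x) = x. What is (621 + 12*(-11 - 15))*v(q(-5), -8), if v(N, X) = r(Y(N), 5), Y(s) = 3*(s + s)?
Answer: -4944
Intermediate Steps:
Y(s) = 6*s (Y(s) = 3*(2*s) = 6*s)
r(t, B) = -16 (r(t, B) = 24 + 8*(-5) = 24 - 40 = -16)
v(N, X) = -16
(621 + 12*(-11 - 15))*v(q(-5), -8) = (621 + 12*(-11 - 15))*(-16) = (621 + 12*(-26))*(-16) = (621 - 312)*(-16) = 309*(-16) = -4944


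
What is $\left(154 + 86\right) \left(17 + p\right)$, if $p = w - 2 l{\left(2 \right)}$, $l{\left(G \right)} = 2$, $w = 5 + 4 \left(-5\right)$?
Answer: $-480$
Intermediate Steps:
$w = -15$ ($w = 5 - 20 = -15$)
$p = -19$ ($p = -15 - 4 = -19$)
$\left(154 + 86\right) \left(17 + p\right) = \left(154 + 86\right) \left(17 - 19\right) = 240 \left(-2\right) = -480$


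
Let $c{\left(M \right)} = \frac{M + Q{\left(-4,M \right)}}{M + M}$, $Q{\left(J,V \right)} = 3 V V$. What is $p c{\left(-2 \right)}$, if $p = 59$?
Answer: $- \frac{295}{2} \approx -147.5$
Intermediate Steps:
$Q{\left(J,V \right)} = 3 V^{2}$
$c{\left(M \right)} = \frac{M + 3 M^{2}}{2 M}$ ($c{\left(M \right)} = \frac{M + 3 M^{2}}{M + M} = \frac{M + 3 M^{2}}{2 M}$)
$p c{\left(-2 \right)} = 59 \left(\frac{1}{2} + \frac{3}{2} \left(-2\right)\right) = 59 \left(\frac{1}{2} - 3\right) = 59 \left(- \frac{5}{2}\right) = - \frac{295}{2}$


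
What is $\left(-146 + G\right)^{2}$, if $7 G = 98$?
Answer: $17424$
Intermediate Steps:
$G = 14$ ($G = \frac{1}{7} \cdot 98 = 14$)
$\left(-146 + G\right)^{2} = \left(-146 + 14\right)^{2} = \left(-132\right)^{2} = 17424$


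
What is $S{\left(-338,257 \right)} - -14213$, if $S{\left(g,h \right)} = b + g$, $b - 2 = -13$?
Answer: $13864$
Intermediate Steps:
$b = -11$ ($b = 2 - 13 = -11$)
$S{\left(g,h \right)} = -11 + g$
$S{\left(-338,257 \right)} - -14213 = \left(-11 - 338\right) - -14213 = -349 + 14213 = 13864$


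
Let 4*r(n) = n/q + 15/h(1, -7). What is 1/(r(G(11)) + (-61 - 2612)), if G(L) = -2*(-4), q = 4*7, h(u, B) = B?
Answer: -28/74857 ≈ -0.00037405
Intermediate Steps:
q = 28
G(L) = 8
r(n) = -15/28 + n/112 (r(n) = (n/28 + 15/(-7))/4 = (n*(1/28) + 15*(-1/7))/4 = (n/28 - 15/7)/4 = (-15/7 + n/28)/4 = -15/28 + n/112)
1/(r(G(11)) + (-61 - 2612)) = 1/((-15/28 + (1/112)*8) + (-61 - 2612)) = 1/((-15/28 + 1/14) - 2673) = 1/(-13/28 - 2673) = 1/(-74857/28) = -28/74857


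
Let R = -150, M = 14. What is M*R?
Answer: -2100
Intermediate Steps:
M*R = 14*(-150) = -2100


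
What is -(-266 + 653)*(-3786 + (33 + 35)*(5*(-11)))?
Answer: 2912562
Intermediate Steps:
-(-266 + 653)*(-3786 + (33 + 35)*(5*(-11))) = -387*(-3786 + 68*(-55)) = -387*(-3786 - 3740) = -387*(-7526) = -1*(-2912562) = 2912562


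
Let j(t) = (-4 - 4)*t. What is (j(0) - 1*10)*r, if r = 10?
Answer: -100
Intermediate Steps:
j(t) = -8*t
(j(0) - 1*10)*r = (-8*0 - 1*10)*10 = (0 - 10)*10 = -10*10 = -100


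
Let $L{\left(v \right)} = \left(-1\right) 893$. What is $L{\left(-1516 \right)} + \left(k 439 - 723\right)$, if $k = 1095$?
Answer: $479089$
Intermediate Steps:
$L{\left(v \right)} = -893$
$L{\left(-1516 \right)} + \left(k 439 - 723\right) = -893 + \left(1095 \cdot 439 - 723\right) = -893 + \left(480705 - 723\right) = -893 + 479982 = 479089$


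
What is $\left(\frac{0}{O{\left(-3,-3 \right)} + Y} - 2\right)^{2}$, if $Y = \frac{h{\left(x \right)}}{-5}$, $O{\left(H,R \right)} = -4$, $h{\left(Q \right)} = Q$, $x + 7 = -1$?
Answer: $4$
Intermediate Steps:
$x = -8$ ($x = -7 - 1 = -8$)
$Y = \frac{8}{5}$ ($Y = - \frac{8}{-5} = \left(-8\right) \left(- \frac{1}{5}\right) = \frac{8}{5} \approx 1.6$)
$\left(\frac{0}{O{\left(-3,-3 \right)} + Y} - 2\right)^{2} = \left(\frac{0}{-4 + \frac{8}{5}} - 2\right)^{2} = \left(\frac{0}{- \frac{12}{5}} - 2\right)^{2} = \left(0 \left(- \frac{5}{12}\right) - 2\right)^{2} = \left(0 - 2\right)^{2} = \left(-2\right)^{2} = 4$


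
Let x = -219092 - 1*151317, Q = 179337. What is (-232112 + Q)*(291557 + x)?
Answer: 4161414300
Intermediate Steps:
x = -370409 (x = -219092 - 151317 = -370409)
(-232112 + Q)*(291557 + x) = (-232112 + 179337)*(291557 - 370409) = -52775*(-78852) = 4161414300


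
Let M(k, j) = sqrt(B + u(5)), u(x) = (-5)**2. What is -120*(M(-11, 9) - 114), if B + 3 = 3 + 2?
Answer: 13680 - 360*sqrt(3) ≈ 13056.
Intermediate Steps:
u(x) = 25
B = 2 (B = -3 + (3 + 2) = -3 + 5 = 2)
M(k, j) = 3*sqrt(3) (M(k, j) = sqrt(2 + 25) = sqrt(27) = 3*sqrt(3))
-120*(M(-11, 9) - 114) = -120*(3*sqrt(3) - 114) = -120*(-114 + 3*sqrt(3)) = 13680 - 360*sqrt(3)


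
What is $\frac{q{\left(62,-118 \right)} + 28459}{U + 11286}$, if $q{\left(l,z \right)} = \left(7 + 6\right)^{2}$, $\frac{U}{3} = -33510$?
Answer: $- \frac{7157}{22311} \approx -0.32078$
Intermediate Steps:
$U = -100530$ ($U = 3 \left(-33510\right) = -100530$)
$q{\left(l,z \right)} = 169$ ($q{\left(l,z \right)} = 13^{2} = 169$)
$\frac{q{\left(62,-118 \right)} + 28459}{U + 11286} = \frac{169 + 28459}{-100530 + 11286} = \frac{28628}{-89244} = 28628 \left(- \frac{1}{89244}\right) = - \frac{7157}{22311}$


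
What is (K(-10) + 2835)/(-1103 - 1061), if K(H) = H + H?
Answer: -2815/2164 ≈ -1.3008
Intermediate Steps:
K(H) = 2*H
(K(-10) + 2835)/(-1103 - 1061) = (2*(-10) + 2835)/(-1103 - 1061) = (-20 + 2835)/(-2164) = 2815*(-1/2164) = -2815/2164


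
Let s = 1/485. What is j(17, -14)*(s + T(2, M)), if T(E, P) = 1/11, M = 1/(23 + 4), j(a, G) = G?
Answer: -6944/5335 ≈ -1.3016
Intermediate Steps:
M = 1/27 ≈ 0.037037
T(E, P) = 1/11
s = 1/485 ≈ 0.0020619
j(17, -14)*(s + T(2, M)) = -14*(1/485 + 1/11) = -14*496/5335 = -6944/5335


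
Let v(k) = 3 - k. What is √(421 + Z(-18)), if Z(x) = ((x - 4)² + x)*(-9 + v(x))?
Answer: √6013 ≈ 77.544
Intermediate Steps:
Z(x) = (-6 - x)*(x + (-4 + x)²) (Z(x) = ((x - 4)² + x)*(-9 + (3 - x)) = ((-4 + x)² + x)*(-6 - x) = (x + (-4 + x)²)*(-6 - x) = (-6 - x)*(x + (-4 + x)²))
√(421 + Z(-18)) = √(421 + (-96 + (-18)² - 1*(-18)³ + 26*(-18))) = √(421 + (-96 + 324 - 1*(-5832) - 468)) = √(421 + (-96 + 324 + 5832 - 468)) = √(421 + 5592) = √6013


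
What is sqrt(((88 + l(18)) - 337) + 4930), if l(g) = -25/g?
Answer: sqrt(168466)/6 ≈ 68.408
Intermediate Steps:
sqrt(((88 + l(18)) - 337) + 4930) = sqrt(((88 - 25/18) - 337) + 4930) = sqrt((1559/18 - 337) + 4930) = sqrt(-4507/18 + 4930) = sqrt(84233/18) = sqrt(168466)/6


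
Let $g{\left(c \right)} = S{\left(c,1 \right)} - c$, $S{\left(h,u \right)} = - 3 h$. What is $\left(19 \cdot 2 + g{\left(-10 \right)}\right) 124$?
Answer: $9672$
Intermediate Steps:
$g{\left(c \right)} = - 4 c$ ($g{\left(c \right)} = - 3 c - c = - 4 c$)
$\left(19 \cdot 2 + g{\left(-10 \right)}\right) 124 = \left(19 \cdot 2 - -40\right) 124 = \left(38 + 40\right) 124 = 78 \cdot 124 = 9672$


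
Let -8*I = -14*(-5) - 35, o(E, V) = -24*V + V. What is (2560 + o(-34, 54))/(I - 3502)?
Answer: -10544/28051 ≈ -0.37589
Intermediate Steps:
o(E, V) = -23*V
I = -35/8 (I = -(-14*(-5) - 35)/8 = -(70 - 35)/8 = -1/8*35 = -35/8 ≈ -4.3750)
(2560 + o(-34, 54))/(I - 3502) = (2560 - 23*54)/(-35/8 - 3502) = (2560 - 1242)/(-28051/8) = 1318*(-8/28051) = -10544/28051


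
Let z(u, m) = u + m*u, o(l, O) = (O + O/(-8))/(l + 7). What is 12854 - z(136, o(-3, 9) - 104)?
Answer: 106377/4 ≈ 26594.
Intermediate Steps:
o(l, O) = 7*O/(8*(7 + l)) (o(l, O) = (O + O*(-1/8))/(7 + l) = (O - O/8)/(7 + l) = (7*O/8)/(7 + l) = 7*O/(8*(7 + l)))
12854 - z(136, o(-3, 9) - 104) = 12854 - 136*(1 + ((7/8)*9/(7 - 3) - 104)) = 12854 - 136*(1 + ((7/8)*9/4 - 104)) = 12854 - 136*(1 + ((7/8)*9*(1/4) - 104)) = 12854 - 136*(1 + (63/32 - 104)) = 12854 - 136*(1 - 3265/32) = 12854 - 136*(-3233)/32 = 12854 - 1*(-54961/4) = 12854 + 54961/4 = 106377/4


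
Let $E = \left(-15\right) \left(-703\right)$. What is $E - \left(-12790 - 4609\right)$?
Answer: $27944$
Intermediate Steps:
$E = 10545$
$E - \left(-12790 - 4609\right) = 10545 - \left(-12790 - 4609\right) = 10545 - -17399 = 10545 + 17399 = 27944$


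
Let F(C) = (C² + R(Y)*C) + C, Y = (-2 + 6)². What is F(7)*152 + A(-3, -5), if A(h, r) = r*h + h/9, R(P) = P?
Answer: 76652/3 ≈ 25551.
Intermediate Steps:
Y = 16 (Y = 4² = 16)
A(h, r) = h/9 + h*r (A(h, r) = h*r + h*(⅑) = h*r + h/9 = h/9 + h*r)
F(C) = C² + 17*C (F(C) = (C² + 16*C) + C = C² + 17*C)
F(7)*152 + A(-3, -5) = (7*(17 + 7))*152 - 3*(⅑ - 5) = (7*24)*152 - 3*(-44/9) = 168*152 + 44/3 = 25536 + 44/3 = 76652/3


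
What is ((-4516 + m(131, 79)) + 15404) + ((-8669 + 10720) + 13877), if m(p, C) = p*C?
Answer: 37165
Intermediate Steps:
m(p, C) = C*p
((-4516 + m(131, 79)) + 15404) + ((-8669 + 10720) + 13877) = ((-4516 + 79*131) + 15404) + ((-8669 + 10720) + 13877) = ((-4516 + 10349) + 15404) + (2051 + 13877) = (5833 + 15404) + 15928 = 21237 + 15928 = 37165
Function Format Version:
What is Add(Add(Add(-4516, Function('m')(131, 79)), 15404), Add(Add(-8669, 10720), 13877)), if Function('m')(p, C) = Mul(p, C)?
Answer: 37165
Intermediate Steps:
Function('m')(p, C) = Mul(C, p)
Add(Add(Add(-4516, Function('m')(131, 79)), 15404), Add(Add(-8669, 10720), 13877)) = Add(Add(Add(-4516, Mul(79, 131)), 15404), Add(Add(-8669, 10720), 13877)) = Add(Add(Add(-4516, 10349), 15404), Add(2051, 13877)) = Add(Add(5833, 15404), 15928) = Add(21237, 15928) = 37165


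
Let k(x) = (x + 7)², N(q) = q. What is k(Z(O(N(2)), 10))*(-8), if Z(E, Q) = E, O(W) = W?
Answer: -648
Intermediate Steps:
k(x) = (7 + x)²
k(Z(O(N(2)), 10))*(-8) = (7 + 2)²*(-8) = 9²*(-8) = 81*(-8) = -648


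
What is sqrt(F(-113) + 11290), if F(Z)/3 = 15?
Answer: sqrt(11335) ≈ 106.47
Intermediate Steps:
F(Z) = 45 (F(Z) = 3*15 = 45)
sqrt(F(-113) + 11290) = sqrt(45 + 11290) = sqrt(11335)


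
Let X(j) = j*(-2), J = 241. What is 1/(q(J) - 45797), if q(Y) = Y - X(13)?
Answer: -1/45530 ≈ -2.1964e-5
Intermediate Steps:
X(j) = -2*j
q(Y) = 26 + Y (q(Y) = Y - (-2)*13 = Y - 1*(-26) = Y + 26 = 26 + Y)
1/(q(J) - 45797) = 1/((26 + 241) - 45797) = 1/(267 - 45797) = 1/(-45530) = -1/45530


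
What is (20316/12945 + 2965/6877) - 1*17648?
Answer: -523631887221/29674255 ≈ -17646.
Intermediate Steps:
(20316/12945 + 2965/6877) - 1*17648 = (20316*(1/12945) + 2965*(1/6877)) - 17648 = (6772/4315 + 2965/6877) - 17648 = 59365019/29674255 - 17648 = -523631887221/29674255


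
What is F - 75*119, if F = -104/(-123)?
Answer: -1097671/123 ≈ -8924.2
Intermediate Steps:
F = 104/123 (F = -104*(-1/123) = 104/123 ≈ 0.84553)
F - 75*119 = 104/123 - 75*119 = 104/123 - 8925 = -1097671/123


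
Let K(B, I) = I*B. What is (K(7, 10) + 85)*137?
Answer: 21235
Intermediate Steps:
K(B, I) = B*I
(K(7, 10) + 85)*137 = (7*10 + 85)*137 = (70 + 85)*137 = 155*137 = 21235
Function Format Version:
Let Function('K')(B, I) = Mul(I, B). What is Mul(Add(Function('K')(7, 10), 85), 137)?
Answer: 21235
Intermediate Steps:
Function('K')(B, I) = Mul(B, I)
Mul(Add(Function('K')(7, 10), 85), 137) = Mul(Add(Mul(7, 10), 85), 137) = Mul(Add(70, 85), 137) = Mul(155, 137) = 21235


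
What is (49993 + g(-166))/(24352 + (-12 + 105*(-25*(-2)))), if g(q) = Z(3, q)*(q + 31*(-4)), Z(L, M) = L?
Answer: 49123/29590 ≈ 1.6601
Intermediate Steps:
g(q) = -372 + 3*q (g(q) = 3*(q + 31*(-4)) = 3*(q - 124) = 3*(-124 + q) = -372 + 3*q)
(49993 + g(-166))/(24352 + (-12 + 105*(-25*(-2)))) = (49993 + (-372 + 3*(-166)))/(24352 + (-12 + 105*(-25*(-2)))) = (49993 + (-372 - 498))/(24352 + (-12 + 105*50)) = (49993 - 870)/(24352 + (-12 + 5250)) = 49123/(24352 + 5238) = 49123/29590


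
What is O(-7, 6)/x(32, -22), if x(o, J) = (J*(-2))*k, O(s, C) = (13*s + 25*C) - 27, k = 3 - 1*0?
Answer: 8/33 ≈ 0.24242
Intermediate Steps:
k = 3 (k = 3 + 0 = 3)
O(s, C) = -27 + 13*s + 25*C
x(o, J) = -6*J (x(o, J) = (J*(-2))*3 = -2*J*3 = -6*J)
O(-7, 6)/x(32, -22) = (-27 + 13*(-7) + 25*6)/((-6*(-22))) = (-27 - 91 + 150)/132 = 32*(1/132) = 8/33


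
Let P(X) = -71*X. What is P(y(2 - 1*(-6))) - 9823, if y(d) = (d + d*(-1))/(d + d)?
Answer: -9823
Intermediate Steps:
y(d) = 0 (y(d) = (d - d)/((2*d)) = 0*(1/(2*d)) = 0)
P(y(2 - 1*(-6))) - 9823 = -71*0 - 9823 = 0 - 9823 = -9823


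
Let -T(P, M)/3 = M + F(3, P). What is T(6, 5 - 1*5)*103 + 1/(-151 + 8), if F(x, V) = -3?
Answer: 132560/143 ≈ 926.99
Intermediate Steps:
T(P, M) = 9 - 3*M (T(P, M) = -3*(M - 3) = -3*(-3 + M) = 9 - 3*M)
T(6, 5 - 1*5)*103 + 1/(-151 + 8) = (9 - 3*(5 - 1*5))*103 + 1/(-151 + 8) = (9 - 3*(5 - 5))*103 + 1/(-143) = (9 - 3*0)*103 - 1/143 = (9 + 0)*103 - 1/143 = 9*103 - 1/143 = 927 - 1/143 = 132560/143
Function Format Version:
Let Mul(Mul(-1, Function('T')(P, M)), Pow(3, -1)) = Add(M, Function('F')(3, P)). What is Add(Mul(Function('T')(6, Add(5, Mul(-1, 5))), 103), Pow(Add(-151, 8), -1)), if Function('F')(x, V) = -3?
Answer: Rational(132560, 143) ≈ 926.99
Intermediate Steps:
Function('T')(P, M) = Add(9, Mul(-3, M)) (Function('T')(P, M) = Mul(-3, Add(M, -3)) = Mul(-3, Add(-3, M)) = Add(9, Mul(-3, M)))
Add(Mul(Function('T')(6, Add(5, Mul(-1, 5))), 103), Pow(Add(-151, 8), -1)) = Add(Mul(Add(9, Mul(-3, Add(5, Mul(-1, 5)))), 103), Pow(Add(-151, 8), -1)) = Add(Mul(Add(9, Mul(-3, Add(5, -5))), 103), Pow(-143, -1)) = Add(Mul(Add(9, Mul(-3, 0)), 103), Rational(-1, 143)) = Add(Mul(Add(9, 0), 103), Rational(-1, 143)) = Add(Mul(9, 103), Rational(-1, 143)) = Add(927, Rational(-1, 143)) = Rational(132560, 143)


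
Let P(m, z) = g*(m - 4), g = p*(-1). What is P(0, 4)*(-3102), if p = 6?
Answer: -74448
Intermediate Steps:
g = -6 (g = 6*(-1) = -6)
P(m, z) = 24 - 6*m (P(m, z) = -6*(m - 4) = -6*(-4 + m) = 24 - 6*m)
P(0, 4)*(-3102) = (24 - 6*0)*(-3102) = (24 + 0)*(-3102) = 24*(-3102) = -74448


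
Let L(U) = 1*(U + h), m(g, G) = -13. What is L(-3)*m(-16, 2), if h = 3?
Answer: 0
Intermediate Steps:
L(U) = 3 + U (L(U) = 1*(U + 3) = 1*(3 + U) = 3 + U)
L(-3)*m(-16, 2) = (3 - 3)*(-13) = 0*(-13) = 0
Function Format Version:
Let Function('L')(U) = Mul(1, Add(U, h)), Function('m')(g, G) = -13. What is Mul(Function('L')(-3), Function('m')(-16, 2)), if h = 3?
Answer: 0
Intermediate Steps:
Function('L')(U) = Add(3, U) (Function('L')(U) = Mul(1, Add(U, 3)) = Mul(1, Add(3, U)) = Add(3, U))
Mul(Function('L')(-3), Function('m')(-16, 2)) = Mul(Add(3, -3), -13) = Mul(0, -13) = 0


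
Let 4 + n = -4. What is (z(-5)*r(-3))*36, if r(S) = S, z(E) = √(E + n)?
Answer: -108*I*√13 ≈ -389.4*I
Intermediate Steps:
n = -8 (n = -4 - 4 = -8)
z(E) = √(-8 + E) (z(E) = √(E - 8) = √(-8 + E))
(z(-5)*r(-3))*36 = (√(-8 - 5)*(-3))*36 = (√(-13)*(-3))*36 = ((I*√13)*(-3))*36 = -3*I*√13*36 = -108*I*√13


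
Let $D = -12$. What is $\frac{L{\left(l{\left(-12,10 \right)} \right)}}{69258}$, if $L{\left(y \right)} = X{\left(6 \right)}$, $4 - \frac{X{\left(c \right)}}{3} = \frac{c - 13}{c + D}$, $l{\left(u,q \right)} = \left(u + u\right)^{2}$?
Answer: $\frac{1}{8148} \approx 0.00012273$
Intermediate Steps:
$l{\left(u,q \right)} = 4 u^{2}$ ($l{\left(u,q \right)} = \left(2 u\right)^{2} = 4 u^{2}$)
$X{\left(c \right)} = 12 - \frac{3 \left(-13 + c\right)}{-12 + c}$ ($X{\left(c \right)} = 12 - 3 \frac{c - 13}{c - 12} = 12 - 3 \frac{-13 + c}{-12 + c} = 12 - \frac{3 \left(-13 + c\right)}{-12 + c}$)
$L{\left(y \right)} = \frac{17}{2}$ ($L{\left(y \right)} = \frac{3 \left(-35 + 3 \cdot 6\right)}{-12 + 6} = \frac{3 \left(-35 + 18\right)}{-6} = 3 \left(- \frac{1}{6}\right) \left(-17\right) = \frac{17}{2}$)
$\frac{L{\left(l{\left(-12,10 \right)} \right)}}{69258} = \frac{17}{2 \cdot 69258} = \frac{17}{2} \cdot \frac{1}{69258} = \frac{1}{8148}$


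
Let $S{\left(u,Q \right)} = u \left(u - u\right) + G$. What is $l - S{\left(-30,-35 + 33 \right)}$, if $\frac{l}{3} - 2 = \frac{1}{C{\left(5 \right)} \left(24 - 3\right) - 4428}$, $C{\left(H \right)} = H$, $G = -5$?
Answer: $\frac{15850}{1441} \approx 10.999$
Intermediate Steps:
$S{\left(u,Q \right)} = -5$ ($S{\left(u,Q \right)} = u \left(u - u\right) - 5 = u 0 - 5 = 0 - 5 = -5$)
$l = \frac{8645}{1441}$ ($l = 6 + \frac{3}{5 \left(24 - 3\right) - 4428} = 6 + \frac{3}{5 \cdot 21 - 4428} = 6 + \frac{3}{105 - 4428} = 6 + \frac{3}{-4323} = 6 + 3 \left(- \frac{1}{4323}\right) = 6 - \frac{1}{1441} = \frac{8645}{1441} \approx 5.9993$)
$l - S{\left(-30,-35 + 33 \right)} = \frac{8645}{1441} - -5 = \frac{8645}{1441} + 5 = \frac{15850}{1441}$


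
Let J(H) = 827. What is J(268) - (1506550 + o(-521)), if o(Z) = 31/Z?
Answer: -784481652/521 ≈ -1.5057e+6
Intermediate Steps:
J(268) - (1506550 + o(-521)) = 827 - (1506550 + 31/(-521)) = 827 - (1506550 + 31*(-1/521)) = 827 - (1506550 - 31/521) = 827 - 1*784912519/521 = 827 - 784912519/521 = -784481652/521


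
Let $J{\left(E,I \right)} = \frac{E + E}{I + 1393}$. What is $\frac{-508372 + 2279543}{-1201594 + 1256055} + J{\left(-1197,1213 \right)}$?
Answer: $\frac{2242645996}{70962683} \approx 31.603$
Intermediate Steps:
$J{\left(E,I \right)} = \frac{2 E}{1393 + I}$
$\frac{-508372 + 2279543}{-1201594 + 1256055} + J{\left(-1197,1213 \right)} = \frac{-508372 + 2279543}{-1201594 + 1256055} + 2 \left(-1197\right) \frac{1}{1393 + 1213} = \frac{1771171}{54461} + 2 \left(-1197\right) \frac{1}{2606} = 1771171 \cdot \frac{1}{54461} + 2 \left(-1197\right) \frac{1}{2606} = \frac{1771171}{54461} - \frac{1197}{1303} = \frac{2242645996}{70962683}$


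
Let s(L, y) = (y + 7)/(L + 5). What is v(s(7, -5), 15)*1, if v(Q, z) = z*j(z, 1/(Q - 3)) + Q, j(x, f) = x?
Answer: 1351/6 ≈ 225.17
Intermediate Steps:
s(L, y) = (7 + y)/(5 + L)
v(Q, z) = Q + z² (v(Q, z) = z*z + Q = z² + Q = Q + z²)
v(s(7, -5), 15)*1 = ((7 - 5)/(5 + 7) + 15²)*1 = (2/12 + 225)*1 = ((1/12)*2 + 225)*1 = (⅙ + 225)*1 = (1351/6)*1 = 1351/6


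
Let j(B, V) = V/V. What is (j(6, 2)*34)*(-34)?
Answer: -1156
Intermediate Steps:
j(B, V) = 1
(j(6, 2)*34)*(-34) = (1*34)*(-34) = 34*(-34) = -1156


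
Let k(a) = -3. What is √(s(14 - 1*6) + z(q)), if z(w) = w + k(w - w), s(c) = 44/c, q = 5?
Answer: √30/2 ≈ 2.7386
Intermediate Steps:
z(w) = -3 + w (z(w) = w - 3 = -3 + w)
√(s(14 - 1*6) + z(q)) = √(44/(14 - 1*6) + (-3 + 5)) = √(44/(14 - 6) + 2) = √(44/8 + 2) = √(44*(⅛) + 2) = √(11/2 + 2) = √(15/2) = √30/2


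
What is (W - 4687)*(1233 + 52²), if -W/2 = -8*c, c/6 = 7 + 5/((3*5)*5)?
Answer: -78909291/5 ≈ -1.5782e+7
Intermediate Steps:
c = 212/5 (c = 6*(7 + 5/((3*5)*5)) = 6*(7 + 5/(15*5)) = 6*(7 + 5/75) = 6*(7 + (1/75)*5) = 6*(7 + 1/15) = 6*(106/15) = 212/5 ≈ 42.400)
W = 3392/5 (W = -(-16)*212/5 = -2*(-1696/5) = 3392/5 ≈ 678.40)
(W - 4687)*(1233 + 52²) = (3392/5 - 4687)*(1233 + 52²) = -20043*(1233 + 2704)/5 = -20043/5*3937 = -78909291/5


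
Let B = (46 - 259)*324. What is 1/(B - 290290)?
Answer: -1/359302 ≈ -2.7832e-6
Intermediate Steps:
B = -69012 (B = -213*324 = -69012)
1/(B - 290290) = 1/(-69012 - 290290) = 1/(-359302) = -1/359302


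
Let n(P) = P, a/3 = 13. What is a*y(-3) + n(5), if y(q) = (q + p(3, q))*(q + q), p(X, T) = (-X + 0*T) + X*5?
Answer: -2101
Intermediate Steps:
a = 39 (a = 3*13 = 39)
p(X, T) = 4*X (p(X, T) = (-X + 0) + 5*X = -X + 5*X = 4*X)
y(q) = 2*q*(12 + q) (y(q) = (q + 4*3)*(q + q) = (q + 12)*(2*q) = (12 + q)*(2*q) = 2*q*(12 + q))
a*y(-3) + n(5) = 39*(2*(-3)*(12 - 3)) + 5 = 39*(2*(-3)*9) + 5 = 39*(-54) + 5 = -2106 + 5 = -2101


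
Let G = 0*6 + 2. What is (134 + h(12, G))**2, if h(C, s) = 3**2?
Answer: 20449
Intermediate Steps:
G = 2 (G = 0 + 2 = 2)
h(C, s) = 9
(134 + h(12, G))**2 = (134 + 9)**2 = 143**2 = 20449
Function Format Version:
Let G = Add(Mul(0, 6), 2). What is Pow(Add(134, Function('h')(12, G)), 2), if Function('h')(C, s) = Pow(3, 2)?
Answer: 20449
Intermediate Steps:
G = 2 (G = Add(0, 2) = 2)
Function('h')(C, s) = 9
Pow(Add(134, Function('h')(12, G)), 2) = Pow(Add(134, 9), 2) = Pow(143, 2) = 20449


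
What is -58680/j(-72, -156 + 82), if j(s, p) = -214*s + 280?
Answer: -7335/1961 ≈ -3.7404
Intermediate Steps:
j(s, p) = 280 - 214*s
-58680/j(-72, -156 + 82) = -58680/(280 - 214*(-72)) = -58680/(280 + 15408) = -58680/15688 = -58680*1/15688 = -7335/1961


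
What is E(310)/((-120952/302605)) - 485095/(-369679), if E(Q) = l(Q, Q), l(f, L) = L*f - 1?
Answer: -10750220655775265/44713414408 ≈ -2.4043e+5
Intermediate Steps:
l(f, L) = -1 + L*f
E(Q) = -1 + Q² (E(Q) = -1 + Q*Q = -1 + Q²)
E(310)/((-120952/302605)) - 485095/(-369679) = (-1 + 310²)/((-120952/302605)) - 485095/(-369679) = (-1 + 96100)/((-120952*1/302605)) - 485095*(-1/369679) = 96099/(-120952/302605) + 485095/369679 = 96099*(-302605/120952) + 485095/369679 = -29080037895/120952 + 485095/369679 = -10750220655775265/44713414408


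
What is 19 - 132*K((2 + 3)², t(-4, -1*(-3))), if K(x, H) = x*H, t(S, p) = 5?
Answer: -16481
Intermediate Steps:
K(x, H) = H*x
19 - 132*K((2 + 3)², t(-4, -1*(-3))) = 19 - 660*(2 + 3)² = 19 - 660*5² = 19 - 660*25 = 19 - 132*125 = 19 - 16500 = -16481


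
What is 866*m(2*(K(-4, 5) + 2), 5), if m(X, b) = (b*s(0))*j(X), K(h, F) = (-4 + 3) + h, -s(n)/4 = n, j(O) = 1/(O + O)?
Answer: 0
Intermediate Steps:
j(O) = 1/(2*O)
s(n) = -4*n
K(h, F) = -1 + h
m(X, b) = 0 (m(X, b) = (b*(-4*0))*(1/(2*X)) = (b*0)*(1/(2*X)) = 0*(1/(2*X)) = 0)
866*m(2*(K(-4, 5) + 2), 5) = 866*0 = 0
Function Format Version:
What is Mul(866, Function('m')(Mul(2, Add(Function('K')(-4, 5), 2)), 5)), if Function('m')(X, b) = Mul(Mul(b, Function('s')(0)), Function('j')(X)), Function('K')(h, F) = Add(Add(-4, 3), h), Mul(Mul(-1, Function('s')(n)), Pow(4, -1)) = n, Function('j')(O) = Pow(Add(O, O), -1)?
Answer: 0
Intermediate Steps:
Function('j')(O) = Mul(Rational(1, 2), Pow(O, -1)) (Function('j')(O) = Pow(Mul(2, O), -1) = Mul(Rational(1, 2), Pow(O, -1)))
Function('s')(n) = Mul(-4, n)
Function('K')(h, F) = Add(-1, h)
Function('m')(X, b) = 0 (Function('m')(X, b) = Mul(Mul(b, Mul(-4, 0)), Mul(Rational(1, 2), Pow(X, -1))) = Mul(Mul(b, 0), Mul(Rational(1, 2), Pow(X, -1))) = Mul(0, Mul(Rational(1, 2), Pow(X, -1))) = 0)
Mul(866, Function('m')(Mul(2, Add(Function('K')(-4, 5), 2)), 5)) = Mul(866, 0) = 0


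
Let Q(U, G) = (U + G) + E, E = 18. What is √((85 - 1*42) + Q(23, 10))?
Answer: √94 ≈ 9.6954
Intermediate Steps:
Q(U, G) = 18 + G + U (Q(U, G) = (U + G) + 18 = (G + U) + 18 = 18 + G + U)
√((85 - 1*42) + Q(23, 10)) = √((85 - 1*42) + (18 + 10 + 23)) = √((85 - 42) + 51) = √(43 + 51) = √94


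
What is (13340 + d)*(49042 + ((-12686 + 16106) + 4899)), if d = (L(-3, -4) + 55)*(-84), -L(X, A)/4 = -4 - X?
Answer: 480914624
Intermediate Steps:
L(X, A) = 16 + 4*X (L(X, A) = -4*(-4 - X) = 16 + 4*X)
d = -4956 (d = ((16 + 4*(-3)) + 55)*(-84) = ((16 - 12) + 55)*(-84) = (4 + 55)*(-84) = 59*(-84) = -4956)
(13340 + d)*(49042 + ((-12686 + 16106) + 4899)) = (13340 - 4956)*(49042 + ((-12686 + 16106) + 4899)) = 8384*(49042 + (3420 + 4899)) = 8384*(49042 + 8319) = 8384*57361 = 480914624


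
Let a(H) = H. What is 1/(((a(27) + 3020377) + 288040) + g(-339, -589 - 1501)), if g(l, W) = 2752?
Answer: 1/3311196 ≈ 3.0201e-7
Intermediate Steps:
1/(((a(27) + 3020377) + 288040) + g(-339, -589 - 1501)) = 1/(((27 + 3020377) + 288040) + 2752) = 1/((3020404 + 288040) + 2752) = 1/(3308444 + 2752) = 1/3311196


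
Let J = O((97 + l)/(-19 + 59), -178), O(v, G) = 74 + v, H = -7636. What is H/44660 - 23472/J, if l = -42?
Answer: -233074463/748055 ≈ -311.57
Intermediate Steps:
J = 603/8 (J = 74 + (97 - 42)/(-19 + 59) = 74 + 55/40 = 74 + 55*(1/40) = 74 + 11/8 = 603/8 ≈ 75.375)
H/44660 - 23472/J = -7636/44660 - 23472/603/8 = -7636*1/44660 - 23472*8/603 = -1909/11165 - 20864/67 = -233074463/748055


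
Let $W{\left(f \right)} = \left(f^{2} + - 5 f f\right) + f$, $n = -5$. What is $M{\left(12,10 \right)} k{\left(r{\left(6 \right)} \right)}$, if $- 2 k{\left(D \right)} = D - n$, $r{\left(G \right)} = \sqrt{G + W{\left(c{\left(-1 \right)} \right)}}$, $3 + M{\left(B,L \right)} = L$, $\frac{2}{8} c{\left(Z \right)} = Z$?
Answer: $- \frac{35}{2} - \frac{7 i \sqrt{62}}{2} \approx -17.5 - 27.559 i$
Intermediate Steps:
$c{\left(Z \right)} = 4 Z$
$M{\left(B,L \right)} = -3 + L$
$W{\left(f \right)} = f - 4 f^{2}$ ($W{\left(f \right)} = \left(f^{2} - 5 f^{2}\right) + f = - 4 f^{2} + f = f - 4 f^{2}$)
$r{\left(G \right)} = \sqrt{-68 + G}$ ($r{\left(G \right)} = \sqrt{G + 4 \left(-1\right) \left(1 - 4 \cdot 4 \left(-1\right)\right)} = \sqrt{G - 4 \left(1 - -16\right)} = \sqrt{G - 4 \left(1 + 16\right)} = \sqrt{G - 68} = \sqrt{-68 + G}$)
$k{\left(D \right)} = - \frac{5}{2} - \frac{D}{2}$ ($k{\left(D \right)} = - \frac{D - -5}{2} = - \frac{D + 5}{2} = - \frac{5 + D}{2} = - \frac{5}{2} - \frac{D}{2}$)
$M{\left(12,10 \right)} k{\left(r{\left(6 \right)} \right)} = \left(-3 + 10\right) \left(- \frac{5}{2} - \frac{\sqrt{-68 + 6}}{2}\right) = 7 \left(- \frac{5}{2} - \frac{\sqrt{-62}}{2}\right) = 7 \left(- \frac{5}{2} - \frac{i \sqrt{62}}{2}\right) = - \frac{35}{2} - \frac{7 i \sqrt{62}}{2}$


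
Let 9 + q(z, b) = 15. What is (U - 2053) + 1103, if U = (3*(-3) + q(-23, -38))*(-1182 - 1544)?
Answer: 7228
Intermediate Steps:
q(z, b) = 6 (q(z, b) = -9 + 15 = 6)
U = 8178 (U = (3*(-3) + 6)*(-1182 - 1544) = (-9 + 6)*(-2726) = -3*(-2726) = 8178)
(U - 2053) + 1103 = (8178 - 2053) + 1103 = 6125 + 1103 = 7228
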